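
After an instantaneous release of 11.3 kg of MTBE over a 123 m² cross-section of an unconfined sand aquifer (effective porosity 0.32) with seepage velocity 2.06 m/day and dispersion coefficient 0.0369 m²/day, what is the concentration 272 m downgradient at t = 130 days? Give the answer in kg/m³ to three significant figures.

For an instantaneous plane source, C(x,t) = M/(n_e·A·√(4πDt)) · exp(−(x−vt)²/(4Dt)), with n_e·A the pore (flow) area.
Plume center vt = 2.06 × 130 = 267.8 m, so the well at 272 m is 4.2 m downgradient of the peak.
√(4πDt) = 7.764 m, giving peak height M/(n_e·A·√(4πDt)) = 11.3/(0.32 × 123 × 7.764) = 0.03698 kg/m³.
(x−vt)²/(4Dt) = (4.2)²/(4 × 0.0369 × 130) = 0.9193; exp(−0.9193) = 0.3988.
C = 0.03698 × 0.3988 = 0.0147 kg/m³.

0.0147 kg/m³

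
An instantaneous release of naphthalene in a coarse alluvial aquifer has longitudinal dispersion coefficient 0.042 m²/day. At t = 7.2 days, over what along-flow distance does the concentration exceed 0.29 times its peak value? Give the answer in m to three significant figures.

2.45 m

The plume is Gaussian with σ = √(2Dt) = √(2 × 0.042 × 7.2) = 0.7777 m.
C/C_peak = exp(−Δx²/(2σ²)) = 0.29 ⇒ Δx = σ·√(−2 ln 0.29) = 0.7777 × 1.573 = 1.223 m.
Width = 2Δx = 2.45 m.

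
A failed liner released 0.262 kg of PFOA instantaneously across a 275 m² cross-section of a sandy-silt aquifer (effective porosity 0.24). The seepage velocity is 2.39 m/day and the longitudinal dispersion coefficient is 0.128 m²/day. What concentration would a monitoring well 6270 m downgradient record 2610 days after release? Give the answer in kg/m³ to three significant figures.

For an instantaneous plane source, C(x,t) = M/(n_e·A·√(4πDt)) · exp(−(x−vt)²/(4Dt)), with n_e·A the pore (flow) area.
Plume center vt = 2.39 × 2610 = 6237.9 m, so the well at 6270 m is 32.1 m downgradient of the peak.
√(4πDt) = 64.79 m, giving peak height M/(n_e·A·√(4πDt)) = 0.262/(0.24 × 275 × 64.79) = 6.127e-05 kg/m³.
(x−vt)²/(4Dt) = (32.1)²/(4 × 0.128 × 2610) = 0.7711; exp(−0.7711) = 0.4625.
C = 6.127e-05 × 0.4625 = 2.83e-05 kg/m³.

2.83e-05 kg/m³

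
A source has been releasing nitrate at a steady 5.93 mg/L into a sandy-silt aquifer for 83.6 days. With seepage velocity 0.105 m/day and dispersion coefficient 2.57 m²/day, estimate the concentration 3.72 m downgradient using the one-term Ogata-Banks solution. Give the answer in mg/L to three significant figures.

3.54 mg/L

For a continuous step input, C/C₀ ≈ ½·erfc((x−vt)/(2√(Dt))).
vt = 0.105 × 83.6 = 8.778 m and 2√(Dt) = 2√(2.57 × 83.6) = 29.32 m.
Argument (x−vt)/(2√(Dt)) = (3.72 − 8.778)/29.32 = -0.1725; ½·erfc(-0.1725) = 0.5964.
C = 5.93 × 0.5964 = 3.54 mg/L.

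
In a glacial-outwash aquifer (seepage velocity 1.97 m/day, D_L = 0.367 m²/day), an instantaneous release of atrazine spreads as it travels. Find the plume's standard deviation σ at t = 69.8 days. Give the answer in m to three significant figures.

7.16 m

Dispersive spreading gives a Gaussian with σ² = 2Dt; advection only shifts the center.
σ = √(2 × 0.367 × 69.8) = 7.16 m.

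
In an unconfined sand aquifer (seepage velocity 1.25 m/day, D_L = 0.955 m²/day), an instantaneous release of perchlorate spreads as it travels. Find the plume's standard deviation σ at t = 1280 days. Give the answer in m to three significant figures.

Dispersive spreading gives a Gaussian with σ² = 2Dt; advection only shifts the center.
σ = √(2 × 0.955 × 1280) = 49.4 m.

49.4 m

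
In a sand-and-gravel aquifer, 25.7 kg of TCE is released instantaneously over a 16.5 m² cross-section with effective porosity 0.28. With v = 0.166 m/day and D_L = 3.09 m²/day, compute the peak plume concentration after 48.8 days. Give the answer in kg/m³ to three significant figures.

The peak of an instantaneous 1D plume sits at x = vt; there the Gaussian factor is 1 and C_max = M/(n_e·A·√(4πDt)), where n_e·A is the pore area the mass is dissolved in.
√(4πDt) = √(4π × 3.09 × 48.8) = 43.53 m, so C_max = 25.7/(0.28 × 16.5 × 43.53) = 0.128 kg/m³.

0.128 kg/m³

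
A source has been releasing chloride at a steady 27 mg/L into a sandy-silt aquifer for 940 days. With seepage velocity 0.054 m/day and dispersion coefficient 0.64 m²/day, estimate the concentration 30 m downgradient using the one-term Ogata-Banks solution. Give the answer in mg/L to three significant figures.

For a continuous step input, C/C₀ ≈ ½·erfc((x−vt)/(2√(Dt))).
vt = 0.054 × 940 = 50.76 m and 2√(Dt) = 2√(0.64 × 940) = 49.06 m.
Argument (x−vt)/(2√(Dt)) = (30 − 50.76)/49.06 = -0.4232; ½·erfc(-0.4232) = 0.7252.
C = 27 × 0.7252 = 19.6 mg/L.

19.6 mg/L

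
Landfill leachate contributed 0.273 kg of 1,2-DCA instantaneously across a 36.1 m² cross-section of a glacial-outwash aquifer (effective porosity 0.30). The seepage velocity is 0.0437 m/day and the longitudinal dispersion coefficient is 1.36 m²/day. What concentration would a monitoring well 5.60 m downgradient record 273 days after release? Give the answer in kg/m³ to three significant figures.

0.000359 kg/m³

For an instantaneous plane source, C(x,t) = M/(n_e·A·√(4πDt)) · exp(−(x−vt)²/(4Dt)), with n_e·A the pore (flow) area.
Plume center vt = 0.0437 × 273 = 11.9301 m, so the well at 5.60 m is 6.3301 m upgradient of the peak.
√(4πDt) = 68.31 m, giving peak height M/(n_e·A·√(4πDt)) = 0.273/(0.30 × 36.1 × 68.31) = 0.0003690 kg/m³.
(x−vt)²/(4Dt) = (-6.3301)²/(4 × 1.36 × 273) = 0.02698; exp(−0.02698) = 0.9734.
C = 0.0003690 × 0.9734 = 0.000359 kg/m³.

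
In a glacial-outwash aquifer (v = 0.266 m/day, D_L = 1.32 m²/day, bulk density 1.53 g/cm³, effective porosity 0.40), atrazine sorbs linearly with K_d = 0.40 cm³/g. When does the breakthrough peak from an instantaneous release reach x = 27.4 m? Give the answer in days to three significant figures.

Retardation factor R = 1 + ρ_b·K_d/n = 1 + 1.53 × 0.40/0.40 = 2.530.
Sorption retards both mechanisms: v_R = v/R = 0.1051 m/day, D_R = D/R = 0.5217 m²/day.
Peak time from v_R²t² + 2D_R t − x² = 0: t = (√(D_R² + v_R²x²) − D_R)/v_R².
√(D_R² + v_R²x²) = √(0.5217² + 0.1051² × 27.4²) = 2.927; v_R² = 0.01105.
t = (2.927 − 0.5217)/0.01105 = 218 days.

218 days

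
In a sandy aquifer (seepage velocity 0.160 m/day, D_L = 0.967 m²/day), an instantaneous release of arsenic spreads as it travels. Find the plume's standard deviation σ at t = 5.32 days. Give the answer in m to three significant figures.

3.21 m

Dispersive spreading gives a Gaussian with σ² = 2Dt; advection only shifts the center.
σ = √(2 × 0.967 × 5.32) = 3.21 m.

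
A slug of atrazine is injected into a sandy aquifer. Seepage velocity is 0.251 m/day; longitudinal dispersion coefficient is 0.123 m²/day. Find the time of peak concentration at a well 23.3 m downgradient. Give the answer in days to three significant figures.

90.9 days

For the 1D instantaneous-source solution, setting ∂C/∂t = 0 at fixed x gives v²t² + 2Dt − x² = 0, so t = (√(D² + v²x²) − D)/v².
√(D² + v²x²) = √(0.123² + 0.251² × 23.3²) = 5.850; v² = 0.063001.
t = (5.850 − 0.123)/0.063001 = 90.9 days (vs. the pure-advection estimate x/v = 92.8 d).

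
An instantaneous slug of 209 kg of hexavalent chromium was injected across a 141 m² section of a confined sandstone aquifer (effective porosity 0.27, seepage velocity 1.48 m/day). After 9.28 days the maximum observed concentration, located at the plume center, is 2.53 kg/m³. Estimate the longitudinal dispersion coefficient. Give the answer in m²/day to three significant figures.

At the plume center C_max = M/(n_e·A·√(4πDt)), so D = M²/(4πt·(n_e·A·C_max)²).
n_e·A·C_max = 0.27 × 141 × 2.53 = 96.32 kg/m.
D = 209²/(4π × 9.28 × 96.32²) = 0.0404 m²/day.

0.0404 m²/day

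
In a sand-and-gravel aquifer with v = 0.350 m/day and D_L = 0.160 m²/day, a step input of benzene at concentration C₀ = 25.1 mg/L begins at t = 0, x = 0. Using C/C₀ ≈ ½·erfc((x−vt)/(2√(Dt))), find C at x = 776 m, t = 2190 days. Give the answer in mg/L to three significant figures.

For a continuous step input, C/C₀ ≈ ½·erfc((x−vt)/(2√(Dt))).
vt = 0.350 × 2190 = 766.5 m and 2√(Dt) = 2√(0.160 × 2190) = 37.44 m.
Argument (x−vt)/(2√(Dt)) = (776 − 766.5)/37.44 = 0.2537; ½·erfc(0.2537) = 0.3599.
C = 25.1 × 0.3599 = 9.03 mg/L.

9.03 mg/L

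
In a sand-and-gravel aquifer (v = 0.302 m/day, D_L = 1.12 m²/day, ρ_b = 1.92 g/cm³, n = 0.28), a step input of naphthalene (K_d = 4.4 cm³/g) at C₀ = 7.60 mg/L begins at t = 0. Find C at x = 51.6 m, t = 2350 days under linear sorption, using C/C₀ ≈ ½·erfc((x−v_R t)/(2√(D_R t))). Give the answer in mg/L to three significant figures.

Retardation factor R = 1 + ρ_b·K_d/n = 1 + 1.92 × 4.4/0.28 = 31.17.
Sorption retards both mechanisms: v_R = v/R = 0.009689 m/day, D_R = D/R = 0.03593 m²/day.
v_R·t = 0.009689 × 2350 = 22.76915 m; 2√(D_R t) = 18.38 m; argument = (51.6 − 22.76915)/18.38 = 1.569.
C = C₀ × ½·erfc(1.569) = 7.60 × 0.01325 = 0.101 mg/L.

0.101 mg/L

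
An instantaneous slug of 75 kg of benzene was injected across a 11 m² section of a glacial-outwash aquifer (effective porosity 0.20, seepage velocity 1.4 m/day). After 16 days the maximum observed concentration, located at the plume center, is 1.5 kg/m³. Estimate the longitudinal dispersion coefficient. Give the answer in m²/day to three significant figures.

2.57 m²/day

At the plume center C_max = M/(n_e·A·√(4πDt)), so D = M²/(4πt·(n_e·A·C_max)²).
n_e·A·C_max = 0.20 × 11 × 1.5 = 3.300 kg/m.
D = 75²/(4π × 16 × 3.300²) = 2.57 m²/day.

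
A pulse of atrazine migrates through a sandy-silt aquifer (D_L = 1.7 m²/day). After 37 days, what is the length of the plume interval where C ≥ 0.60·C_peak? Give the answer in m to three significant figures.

22.7 m

The plume is Gaussian with σ = √(2Dt) = √(2 × 1.7 × 37) = 11.22 m.
C/C_peak = exp(−Δx²/(2σ²)) = 0.60 ⇒ Δx = σ·√(−2 ln 0.60) = 11.22 × 1.011 = 11.34 m.
Width = 2Δx = 22.7 m.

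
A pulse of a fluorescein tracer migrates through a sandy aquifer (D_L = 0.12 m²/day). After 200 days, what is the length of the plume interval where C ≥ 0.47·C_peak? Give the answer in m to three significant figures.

17.0 m

The plume is Gaussian with σ = √(2Dt) = √(2 × 0.12 × 200) = 6.928 m.
C/C_peak = exp(−Δx²/(2σ²)) = 0.47 ⇒ Δx = σ·√(−2 ln 0.47) = 6.928 × 1.229 = 8.515 m.
Width = 2Δx = 17.0 m.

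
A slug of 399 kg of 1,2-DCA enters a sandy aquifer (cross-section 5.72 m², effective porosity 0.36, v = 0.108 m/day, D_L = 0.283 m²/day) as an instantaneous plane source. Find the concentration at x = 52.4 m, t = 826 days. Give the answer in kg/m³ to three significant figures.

For an instantaneous plane source, C(x,t) = M/(n_e·A·√(4πDt)) · exp(−(x−vt)²/(4Dt)), with n_e·A the pore (flow) area.
Plume center vt = 0.108 × 826 = 89.208 m, so the well at 52.4 m is 36.808 m upgradient of the peak.
√(4πDt) = 54.20 m, giving peak height M/(n_e·A·√(4πDt)) = 399/(0.36 × 5.72 × 54.20) = 3.575 kg/m³.
(x−vt)²/(4Dt) = (-36.808)²/(4 × 0.283 × 826) = 1.449; exp(−1.449) = 0.2348.
C = 3.575 × 0.2348 = 0.839 kg/m³.

0.839 kg/m³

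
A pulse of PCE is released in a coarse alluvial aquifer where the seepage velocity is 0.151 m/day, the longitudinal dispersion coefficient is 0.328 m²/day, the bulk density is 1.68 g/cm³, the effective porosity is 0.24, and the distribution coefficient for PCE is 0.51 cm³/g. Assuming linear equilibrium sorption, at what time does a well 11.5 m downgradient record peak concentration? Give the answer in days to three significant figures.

288 days

Retardation factor R = 1 + ρ_b·K_d/n = 1 + 1.68 × 0.51/0.24 = 4.570.
Sorption retards both mechanisms: v_R = v/R = 0.03304 m/day, D_R = D/R = 0.07177 m²/day.
Peak time from v_R²t² + 2D_R t − x² = 0: t = (√(D_R² + v_R²x²) − D_R)/v_R².
√(D_R² + v_R²x²) = √(0.07177² + 0.03304² × 11.5²) = 0.3867; v_R² = 0.001092.
t = (0.3867 − 0.07177)/0.001092 = 288 days.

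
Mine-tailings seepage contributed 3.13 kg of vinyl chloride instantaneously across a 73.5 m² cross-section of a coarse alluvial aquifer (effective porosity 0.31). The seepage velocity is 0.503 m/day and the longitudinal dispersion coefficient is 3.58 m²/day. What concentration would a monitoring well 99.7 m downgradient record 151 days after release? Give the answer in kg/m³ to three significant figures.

For an instantaneous plane source, C(x,t) = M/(n_e·A·√(4πDt)) · exp(−(x−vt)²/(4Dt)), with n_e·A the pore (flow) area.
Plume center vt = 0.503 × 151 = 75.953 m, so the well at 99.7 m is 23.747 m downgradient of the peak.
√(4πDt) = 82.42 m, giving peak height M/(n_e·A·√(4πDt)) = 3.13/(0.31 × 73.5 × 82.42) = 0.001667 kg/m³.
(x−vt)²/(4Dt) = (23.747)²/(4 × 3.58 × 151) = 0.2608; exp(−0.2608) = 0.7704.
C = 0.001667 × 0.7704 = 0.00128 kg/m³.

0.00128 kg/m³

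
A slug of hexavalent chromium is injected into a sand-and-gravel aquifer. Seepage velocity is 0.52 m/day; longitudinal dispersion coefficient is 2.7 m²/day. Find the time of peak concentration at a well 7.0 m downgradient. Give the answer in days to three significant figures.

For the 1D instantaneous-source solution, setting ∂C/∂t = 0 at fixed x gives v²t² + 2Dt − x² = 0, so t = (√(D² + v²x²) − D)/v².
√(D² + v²x²) = √(2.7² + 0.52² × 7.0²) = 4.532; v² = 0.2704.
t = (4.532 − 2.7)/0.2704 = 6.78 days (vs. the pure-advection estimate x/v = 13.5 d).

6.78 days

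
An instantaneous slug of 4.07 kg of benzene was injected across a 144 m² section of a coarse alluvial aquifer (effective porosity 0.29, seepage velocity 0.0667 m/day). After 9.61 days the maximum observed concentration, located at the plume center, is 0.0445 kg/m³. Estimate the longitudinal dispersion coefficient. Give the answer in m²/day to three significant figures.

At the plume center C_max = M/(n_e·A·√(4πDt)), so D = M²/(4πt·(n_e·A·C_max)²).
n_e·A·C_max = 0.29 × 144 × 0.0445 = 1.858 kg/m.
D = 4.07²/(4π × 9.61 × 1.858²) = 0.0397 m²/day.

0.0397 m²/day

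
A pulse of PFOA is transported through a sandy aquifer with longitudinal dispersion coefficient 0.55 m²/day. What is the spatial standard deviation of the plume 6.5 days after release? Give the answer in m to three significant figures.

2.67 m

Dispersive spreading gives a Gaussian with σ² = 2Dt; advection only shifts the center.
σ = √(2 × 0.55 × 6.5) = 2.67 m.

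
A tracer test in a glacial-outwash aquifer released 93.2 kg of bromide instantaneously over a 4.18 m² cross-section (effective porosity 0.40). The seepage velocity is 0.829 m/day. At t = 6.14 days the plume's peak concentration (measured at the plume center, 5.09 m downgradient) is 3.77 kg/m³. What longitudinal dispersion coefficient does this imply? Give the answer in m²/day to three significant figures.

At the plume center C_max = M/(n_e·A·√(4πDt)), so D = M²/(4πt·(n_e·A·C_max)²).
n_e·A·C_max = 0.40 × 4.18 × 3.77 = 6.303 kg/m.
D = 93.2²/(4π × 6.14 × 6.303²) = 2.83 m²/day.

2.83 m²/day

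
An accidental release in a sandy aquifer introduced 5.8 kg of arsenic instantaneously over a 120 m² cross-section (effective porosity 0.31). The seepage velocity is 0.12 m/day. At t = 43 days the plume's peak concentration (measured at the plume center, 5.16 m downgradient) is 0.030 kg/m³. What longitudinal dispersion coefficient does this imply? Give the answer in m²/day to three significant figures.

At the plume center C_max = M/(n_e·A·√(4πDt)), so D = M²/(4πt·(n_e·A·C_max)²).
n_e·A·C_max = 0.31 × 120 × 0.030 = 1.116 kg/m.
D = 5.8²/(4π × 43 × 1.116²) = 0.0500 m²/day.

0.0500 m²/day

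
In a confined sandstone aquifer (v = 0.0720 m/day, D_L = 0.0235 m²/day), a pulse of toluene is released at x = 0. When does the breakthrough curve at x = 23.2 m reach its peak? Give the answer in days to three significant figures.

For the 1D instantaneous-source solution, setting ∂C/∂t = 0 at fixed x gives v²t² + 2Dt − x² = 0, so t = (√(D² + v²x²) − D)/v².
√(D² + v²x²) = √(0.0235² + 0.0720² × 23.2²) = 1.671; v² = 0.005184.
t = (1.671 − 0.0235)/0.005184 = 318 days (vs. the pure-advection estimate x/v = 322 d).

318 days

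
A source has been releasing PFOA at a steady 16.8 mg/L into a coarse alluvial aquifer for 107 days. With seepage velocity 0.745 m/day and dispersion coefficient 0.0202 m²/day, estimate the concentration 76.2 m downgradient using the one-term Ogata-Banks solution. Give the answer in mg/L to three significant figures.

For a continuous step input, C/C₀ ≈ ½·erfc((x−vt)/(2√(Dt))).
vt = 0.745 × 107 = 79.715 m and 2√(Dt) = 2√(0.0202 × 107) = 2.940 m.
Argument (x−vt)/(2√(Dt)) = (76.2 − 79.715)/2.940 = -1.196; ½·erfc(-1.196) = 0.9546.
C = 16.8 × 0.9546 = 16.0 mg/L.

16.0 mg/L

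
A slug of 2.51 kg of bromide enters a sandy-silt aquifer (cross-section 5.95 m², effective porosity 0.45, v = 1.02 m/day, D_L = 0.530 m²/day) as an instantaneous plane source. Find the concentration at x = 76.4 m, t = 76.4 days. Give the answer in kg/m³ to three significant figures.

For an instantaneous plane source, C(x,t) = M/(n_e·A·√(4πDt)) · exp(−(x−vt)²/(4Dt)), with n_e·A the pore (flow) area.
Plume center vt = 1.02 × 76.4 = 77.928 m, so the well at 76.4 m is 1.528 m upgradient of the peak.
√(4πDt) = 22.56 m, giving peak height M/(n_e·A·√(4πDt)) = 2.51/(0.45 × 5.95 × 22.56) = 0.04155 kg/m³.
(x−vt)²/(4Dt) = (-1.528)²/(4 × 0.530 × 76.4) = 0.01442; exp(−0.01442) = 0.9857.
C = 0.04155 × 0.9857 = 0.0410 kg/m³.

0.0410 kg/m³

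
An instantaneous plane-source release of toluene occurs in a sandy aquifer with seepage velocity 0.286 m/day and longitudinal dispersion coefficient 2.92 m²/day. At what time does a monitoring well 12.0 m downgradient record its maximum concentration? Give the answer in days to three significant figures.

19.4 days

For the 1D instantaneous-source solution, setting ∂C/∂t = 0 at fixed x gives v²t² + 2Dt − x² = 0, so t = (√(D² + v²x²) − D)/v².
√(D² + v²x²) = √(2.92² + 0.286² × 12.0²) = 4.506; v² = 0.081796.
t = (4.506 − 2.92)/0.081796 = 19.4 days (vs. the pure-advection estimate x/v = 42.0 d).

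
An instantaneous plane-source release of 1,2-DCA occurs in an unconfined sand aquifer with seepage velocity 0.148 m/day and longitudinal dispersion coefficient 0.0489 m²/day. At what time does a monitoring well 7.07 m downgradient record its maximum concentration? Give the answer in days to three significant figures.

For the 1D instantaneous-source solution, setting ∂C/∂t = 0 at fixed x gives v²t² + 2Dt − x² = 0, so t = (√(D² + v²x²) − D)/v².
√(D² + v²x²) = √(0.0489² + 0.148² × 7.07²) = 1.048; v² = 0.021904.
t = (1.048 − 0.0489)/0.021904 = 45.6 days (vs. the pure-advection estimate x/v = 47.8 d).

45.6 days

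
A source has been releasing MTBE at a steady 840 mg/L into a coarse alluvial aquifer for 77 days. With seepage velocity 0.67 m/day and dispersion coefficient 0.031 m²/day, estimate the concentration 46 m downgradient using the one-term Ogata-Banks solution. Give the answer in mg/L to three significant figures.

For a continuous step input, C/C₀ ≈ ½·erfc((x−vt)/(2√(Dt))).
vt = 0.67 × 77 = 51.59 m and 2√(Dt) = 2√(0.031 × 77) = 3.090 m.
Argument (x−vt)/(2√(Dt)) = (46 − 51.59)/3.090 = -1.809; ½·erfc(-1.809) = 0.9947.
C = 840 × 0.9947 = 836 mg/L.

836 mg/L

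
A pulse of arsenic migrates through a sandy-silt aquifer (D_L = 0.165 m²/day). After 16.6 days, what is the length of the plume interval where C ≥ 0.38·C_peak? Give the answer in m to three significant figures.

The plume is Gaussian with σ = √(2Dt) = √(2 × 0.165 × 16.6) = 2.341 m.
C/C_peak = exp(−Δx²/(2σ²)) = 0.38 ⇒ Δx = σ·√(−2 ln 0.38) = 2.341 × 1.391 = 3.256 m.
Width = 2Δx = 6.51 m.

6.51 m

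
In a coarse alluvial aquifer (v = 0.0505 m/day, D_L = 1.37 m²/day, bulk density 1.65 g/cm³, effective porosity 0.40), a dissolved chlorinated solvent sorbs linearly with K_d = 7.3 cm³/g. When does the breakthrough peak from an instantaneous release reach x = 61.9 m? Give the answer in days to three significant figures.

Retardation factor R = 1 + ρ_b·K_d/n = 1 + 1.65 × 7.3/0.40 = 31.11.
Sorption retards both mechanisms: v_R = v/R = 0.001623 m/day, D_R = D/R = 0.04404 m²/day.
Peak time from v_R²t² + 2D_R t − x² = 0: t = (√(D_R² + v_R²x²) − D_R)/v_R².
√(D_R² + v_R²x²) = √(0.04404² + 0.001623² × 61.9²) = 0.1097; v_R² = 2.634e-06.
t = (0.1097 − 0.04404)/2.634e-06 = 24900 days.

24900 days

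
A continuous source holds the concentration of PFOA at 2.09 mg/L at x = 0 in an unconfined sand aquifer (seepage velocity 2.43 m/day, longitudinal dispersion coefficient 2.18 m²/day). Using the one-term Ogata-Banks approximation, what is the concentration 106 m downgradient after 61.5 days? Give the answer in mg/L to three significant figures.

2.08 mg/L

For a continuous step input, C/C₀ ≈ ½·erfc((x−vt)/(2√(Dt))).
vt = 2.43 × 61.5 = 149.445 m and 2√(Dt) = 2√(2.18 × 61.5) = 23.16 m.
Argument (x−vt)/(2√(Dt)) = (106 − 149.445)/23.16 = -1.876; ½·erfc(-1.876) = 0.9960.
C = 2.09 × 0.9960 = 2.08 mg/L.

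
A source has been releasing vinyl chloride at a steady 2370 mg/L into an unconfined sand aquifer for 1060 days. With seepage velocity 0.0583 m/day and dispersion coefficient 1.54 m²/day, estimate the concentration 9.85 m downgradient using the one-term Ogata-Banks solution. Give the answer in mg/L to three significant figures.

For a continuous step input, C/C₀ ≈ ½·erfc((x−vt)/(2√(Dt))).
vt = 0.0583 × 1060 = 61.798 m and 2√(Dt) = 2√(1.54 × 1060) = 80.81 m.
Argument (x−vt)/(2√(Dt)) = (9.85 − 61.798)/80.81 = -0.6428; ½·erfc(-0.6428) = 0.8183.
C = 2370 × 0.8183 = 1940 mg/L.

1940 mg/L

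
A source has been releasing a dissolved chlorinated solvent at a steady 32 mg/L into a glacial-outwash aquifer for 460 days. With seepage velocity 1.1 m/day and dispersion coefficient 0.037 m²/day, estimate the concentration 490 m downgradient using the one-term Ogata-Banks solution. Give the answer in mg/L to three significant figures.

For a continuous step input, C/C₀ ≈ ½·erfc((x−vt)/(2√(Dt))).
vt = 1.1 × 460 = 506 m and 2√(Dt) = 2√(0.037 × 460) = 8.251 m.
Argument (x−vt)/(2√(Dt)) = (490 − 506)/8.251 = -1.939; ½·erfc(-1.939) = 0.9969.
C = 32 × 0.9969 = 31.9 mg/L.

31.9 mg/L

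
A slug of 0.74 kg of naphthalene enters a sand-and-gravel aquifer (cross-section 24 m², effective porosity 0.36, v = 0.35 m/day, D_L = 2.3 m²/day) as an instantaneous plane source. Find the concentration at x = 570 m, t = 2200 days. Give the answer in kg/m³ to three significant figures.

4.71e-05 kg/m³

For an instantaneous plane source, C(x,t) = M/(n_e·A·√(4πDt)) · exp(−(x−vt)²/(4Dt)), with n_e·A the pore (flow) area.
Plume center vt = 0.35 × 2200 = 770 m, so the well at 570 m is 200 m upgradient of the peak.
√(4πDt) = 252.2 m, giving peak height M/(n_e·A·√(4πDt)) = 0.74/(0.36 × 24 × 252.2) = 0.0003396 kg/m³.
(x−vt)²/(4Dt) = (-200)²/(4 × 2.3 × 2200) = 1.976; exp(−1.976) = 0.1386.
C = 0.0003396 × 0.1386 = 4.71e-05 kg/m³.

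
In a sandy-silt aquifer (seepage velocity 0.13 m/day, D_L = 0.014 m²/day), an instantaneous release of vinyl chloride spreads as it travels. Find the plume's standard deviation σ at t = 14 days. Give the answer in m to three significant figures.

Dispersive spreading gives a Gaussian with σ² = 2Dt; advection only shifts the center.
σ = √(2 × 0.014 × 14) = 0.626 m.

0.626 m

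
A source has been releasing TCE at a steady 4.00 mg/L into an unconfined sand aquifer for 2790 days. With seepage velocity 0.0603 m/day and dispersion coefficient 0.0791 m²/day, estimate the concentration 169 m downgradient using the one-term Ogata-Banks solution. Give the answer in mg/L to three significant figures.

1.94 mg/L

For a continuous step input, C/C₀ ≈ ½·erfc((x−vt)/(2√(Dt))).
vt = 0.0603 × 2790 = 168.237 m and 2√(Dt) = 2√(0.0791 × 2790) = 29.71 m.
Argument (x−vt)/(2√(Dt)) = (169 − 168.237)/29.71 = 0.02568; ½·erfc(0.02568) = 0.4855.
C = 4.00 × 0.4855 = 1.94 mg/L.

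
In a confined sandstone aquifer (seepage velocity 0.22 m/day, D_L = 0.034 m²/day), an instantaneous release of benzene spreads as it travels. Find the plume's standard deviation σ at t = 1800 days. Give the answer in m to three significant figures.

Dispersive spreading gives a Gaussian with σ² = 2Dt; advection only shifts the center.
σ = √(2 × 0.034 × 1800) = 11.1 m.

11.1 m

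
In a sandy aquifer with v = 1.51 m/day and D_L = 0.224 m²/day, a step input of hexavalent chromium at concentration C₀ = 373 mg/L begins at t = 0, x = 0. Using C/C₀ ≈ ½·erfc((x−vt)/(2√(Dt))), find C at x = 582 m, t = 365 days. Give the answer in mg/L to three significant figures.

For a continuous step input, C/C₀ ≈ ½·erfc((x−vt)/(2√(Dt))).
vt = 1.51 × 365 = 551.15 m and 2√(Dt) = 2√(0.224 × 365) = 18.08 m.
Argument (x−vt)/(2√(Dt)) = (582 − 551.15)/18.08 = 1.706; ½·erfc(1.706) = 0.007919.
C = 373 × 0.007919 = 2.95 mg/L.

2.95 mg/L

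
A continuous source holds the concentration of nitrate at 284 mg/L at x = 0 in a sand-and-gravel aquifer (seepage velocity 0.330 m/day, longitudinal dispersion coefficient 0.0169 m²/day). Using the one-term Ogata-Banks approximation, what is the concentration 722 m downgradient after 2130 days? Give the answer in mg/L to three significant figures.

3.46 mg/L

For a continuous step input, C/C₀ ≈ ½·erfc((x−vt)/(2√(Dt))).
vt = 0.330 × 2130 = 702.9 m and 2√(Dt) = 2√(0.0169 × 2130) = 12.00 m.
Argument (x−vt)/(2√(Dt)) = (722 − 702.9)/12.00 = 1.592; ½·erfc(1.592) = 0.01218.
C = 284 × 0.01218 = 3.46 mg/L.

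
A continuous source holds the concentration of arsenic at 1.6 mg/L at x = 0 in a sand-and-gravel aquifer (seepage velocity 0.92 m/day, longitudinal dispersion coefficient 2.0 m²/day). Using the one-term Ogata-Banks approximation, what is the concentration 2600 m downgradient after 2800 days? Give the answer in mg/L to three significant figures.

0.656 mg/L

For a continuous step input, C/C₀ ≈ ½·erfc((x−vt)/(2√(Dt))).
vt = 0.92 × 2800 = 2576 m and 2√(Dt) = 2√(2.0 × 2800) = 149.7 m.
Argument (x−vt)/(2√(Dt)) = (2600 − 2576)/149.7 = 0.1603; ½·erfc(0.1603) = 0.4103.
C = 1.6 × 0.4103 = 0.656 mg/L.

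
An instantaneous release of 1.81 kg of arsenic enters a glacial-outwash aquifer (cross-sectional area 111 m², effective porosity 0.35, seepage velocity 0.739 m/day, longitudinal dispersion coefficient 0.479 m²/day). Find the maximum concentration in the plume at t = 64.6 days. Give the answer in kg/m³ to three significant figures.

The peak of an instantaneous 1D plume sits at x = vt; there the Gaussian factor is 1 and C_max = M/(n_e·A·√(4πDt)), where n_e·A is the pore area the mass is dissolved in.
√(4πDt) = √(4π × 0.479 × 64.6) = 19.72 m, so C_max = 1.81/(0.35 × 111 × 19.72) = 0.00236 kg/m³.

0.00236 kg/m³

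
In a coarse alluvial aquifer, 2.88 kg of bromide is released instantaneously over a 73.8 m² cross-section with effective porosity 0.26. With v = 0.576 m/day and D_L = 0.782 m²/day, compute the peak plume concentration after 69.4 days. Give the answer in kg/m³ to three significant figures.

0.00575 kg/m³

The peak of an instantaneous 1D plume sits at x = vt; there the Gaussian factor is 1 and C_max = M/(n_e·A·√(4πDt)), where n_e·A is the pore area the mass is dissolved in.
√(4πDt) = √(4π × 0.782 × 69.4) = 26.11 m, so C_max = 2.88/(0.26 × 73.8 × 26.11) = 0.00575 kg/m³.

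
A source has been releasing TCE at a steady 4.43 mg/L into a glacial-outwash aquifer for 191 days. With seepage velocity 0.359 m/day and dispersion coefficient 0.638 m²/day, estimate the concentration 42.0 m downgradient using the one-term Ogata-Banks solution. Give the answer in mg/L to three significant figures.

4.23 mg/L

For a continuous step input, C/C₀ ≈ ½·erfc((x−vt)/(2√(Dt))).
vt = 0.359 × 191 = 68.569 m and 2√(Dt) = 2√(0.638 × 191) = 22.08 m.
Argument (x−vt)/(2√(Dt)) = (42.0 − 68.569)/22.08 = -1.203; ½·erfc(-1.203) = 0.9556.
C = 4.43 × 0.9556 = 4.23 mg/L.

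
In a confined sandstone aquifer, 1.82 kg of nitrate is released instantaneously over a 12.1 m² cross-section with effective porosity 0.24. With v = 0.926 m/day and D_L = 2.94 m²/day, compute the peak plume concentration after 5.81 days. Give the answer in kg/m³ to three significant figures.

The peak of an instantaneous 1D plume sits at x = vt; there the Gaussian factor is 1 and C_max = M/(n_e·A·√(4πDt)), where n_e·A is the pore area the mass is dissolved in.
√(4πDt) = √(4π × 2.94 × 5.81) = 14.65 m, so C_max = 1.82/(0.24 × 12.1 × 14.65) = 0.0428 kg/m³.

0.0428 kg/m³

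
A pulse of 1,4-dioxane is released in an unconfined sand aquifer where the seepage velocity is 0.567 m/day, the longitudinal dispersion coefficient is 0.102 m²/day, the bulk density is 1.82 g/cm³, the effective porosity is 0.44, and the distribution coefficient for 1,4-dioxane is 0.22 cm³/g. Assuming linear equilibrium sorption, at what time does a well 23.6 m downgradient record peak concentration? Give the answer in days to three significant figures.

Retardation factor R = 1 + ρ_b·K_d/n = 1 + 1.82 × 0.22/0.44 = 1.910.
Sorption retards both mechanisms: v_R = v/R = 0.2969 m/day, D_R = D/R = 0.05340 m²/day.
Peak time from v_R²t² + 2D_R t − x² = 0: t = (√(D_R² + v_R²x²) − D_R)/v_R².
√(D_R² + v_R²x²) = √(0.05340² + 0.2969² × 23.6²) = 7.007; v_R² = 0.08815.
t = (7.007 − 0.05340)/0.08815 = 78.9 days.

78.9 days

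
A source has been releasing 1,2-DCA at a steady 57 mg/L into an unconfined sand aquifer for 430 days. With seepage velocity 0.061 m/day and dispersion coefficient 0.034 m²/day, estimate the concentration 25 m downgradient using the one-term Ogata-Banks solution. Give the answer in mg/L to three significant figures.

33.6 mg/L

For a continuous step input, C/C₀ ≈ ½·erfc((x−vt)/(2√(Dt))).
vt = 0.061 × 430 = 26.23 m and 2√(Dt) = 2√(0.034 × 430) = 7.647 m.
Argument (x−vt)/(2√(Dt)) = (25 − 26.23)/7.647 = -0.1608; ½·erfc(-0.1608) = 0.5899.
C = 57 × 0.5899 = 33.6 mg/L.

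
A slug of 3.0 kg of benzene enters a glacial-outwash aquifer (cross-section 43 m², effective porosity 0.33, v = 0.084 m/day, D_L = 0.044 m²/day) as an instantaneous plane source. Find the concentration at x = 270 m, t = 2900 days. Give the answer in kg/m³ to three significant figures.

0.00135 kg/m³

For an instantaneous plane source, C(x,t) = M/(n_e·A·√(4πDt)) · exp(−(x−vt)²/(4Dt)), with n_e·A the pore (flow) area.
Plume center vt = 0.084 × 2900 = 243.6 m, so the well at 270 m is 26.4 m downgradient of the peak.
√(4πDt) = 40.04 m, giving peak height M/(n_e·A·√(4πDt)) = 3.0/(0.33 × 43 × 40.04) = 0.005280 kg/m³.
(x−vt)²/(4Dt) = (26.4)²/(4 × 0.044 × 2900) = 1.366; exp(−1.366) = 0.2551.
C = 0.005280 × 0.2551 = 0.00135 kg/m³.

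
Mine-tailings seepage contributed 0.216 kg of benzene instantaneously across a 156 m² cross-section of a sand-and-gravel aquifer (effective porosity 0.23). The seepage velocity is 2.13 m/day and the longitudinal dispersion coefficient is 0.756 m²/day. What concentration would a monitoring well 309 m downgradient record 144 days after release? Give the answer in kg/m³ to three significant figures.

For an instantaneous plane source, C(x,t) = M/(n_e·A·√(4πDt)) · exp(−(x−vt)²/(4Dt)), with n_e·A the pore (flow) area.
Plume center vt = 2.13 × 144 = 306.72 m, so the well at 309 m is 2.28 m downgradient of the peak.
√(4πDt) = 36.99 m, giving peak height M/(n_e·A·√(4πDt)) = 0.216/(0.23 × 156 × 36.99) = 0.0001627 kg/m³.
(x−vt)²/(4Dt) = (2.28)²/(4 × 0.756 × 144) = 0.01194; exp(−0.01194) = 0.9881.
C = 0.0001627 × 0.9881 = 0.000161 kg/m³.

0.000161 kg/m³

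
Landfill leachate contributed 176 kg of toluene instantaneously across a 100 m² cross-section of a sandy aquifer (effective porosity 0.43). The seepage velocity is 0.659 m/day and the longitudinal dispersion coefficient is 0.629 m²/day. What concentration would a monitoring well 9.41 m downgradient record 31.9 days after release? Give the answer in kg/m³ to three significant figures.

0.0480 kg/m³

For an instantaneous plane source, C(x,t) = M/(n_e·A·√(4πDt)) · exp(−(x−vt)²/(4Dt)), with n_e·A the pore (flow) area.
Plume center vt = 0.659 × 31.9 = 21.0221 m, so the well at 9.41 m is 11.6121 m upgradient of the peak.
√(4πDt) = 15.88 m, giving peak height M/(n_e·A·√(4πDt)) = 176/(0.43 × 100 × 15.88) = 0.2577 kg/m³.
(x−vt)²/(4Dt) = (-11.6121)²/(4 × 0.629 × 31.9) = 1.680; exp(−1.680) = 0.1864.
C = 0.2577 × 0.1864 = 0.0480 kg/m³.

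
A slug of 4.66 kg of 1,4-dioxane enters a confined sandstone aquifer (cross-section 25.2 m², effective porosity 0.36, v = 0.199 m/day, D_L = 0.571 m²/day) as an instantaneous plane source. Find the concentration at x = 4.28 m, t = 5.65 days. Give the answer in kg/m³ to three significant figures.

0.0373 kg/m³

For an instantaneous plane source, C(x,t) = M/(n_e·A·√(4πDt)) · exp(−(x−vt)²/(4Dt)), with n_e·A the pore (flow) area.
Plume center vt = 0.199 × 5.65 = 1.12435 m, so the well at 4.28 m is 3.15565 m downgradient of the peak.
√(4πDt) = 6.367 m, giving peak height M/(n_e·A·√(4πDt)) = 4.66/(0.36 × 25.2 × 6.367) = 0.08068 kg/m³.
(x−vt)²/(4Dt) = (3.15565)²/(4 × 0.571 × 5.65) = 0.7717; exp(−0.7717) = 0.4622.
C = 0.08068 × 0.4622 = 0.0373 kg/m³.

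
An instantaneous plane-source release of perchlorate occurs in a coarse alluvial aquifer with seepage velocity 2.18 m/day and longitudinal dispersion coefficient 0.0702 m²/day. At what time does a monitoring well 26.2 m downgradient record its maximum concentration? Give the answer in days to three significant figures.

12.0 days

For the 1D instantaneous-source solution, setting ∂C/∂t = 0 at fixed x gives v²t² + 2Dt − x² = 0, so t = (√(D² + v²x²) − D)/v².
√(D² + v²x²) = √(0.0702² + 2.18² × 26.2²) = 57.12; v² = 4.7524.
t = (57.12 − 0.0702)/4.7524 = 12.0 days (vs. the pure-advection estimate x/v = 12.0 d).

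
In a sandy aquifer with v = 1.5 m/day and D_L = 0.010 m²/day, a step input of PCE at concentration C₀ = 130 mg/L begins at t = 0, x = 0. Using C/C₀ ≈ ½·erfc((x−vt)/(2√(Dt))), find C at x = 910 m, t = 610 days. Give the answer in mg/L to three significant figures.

120 mg/L

For a continuous step input, C/C₀ ≈ ½·erfc((x−vt)/(2√(Dt))).
vt = 1.5 × 610 = 915 m and 2√(Dt) = 2√(0.010 × 610) = 4.940 m.
Argument (x−vt)/(2√(Dt)) = (910 − 915)/4.940 = -1.012; ½·erfc(-1.012) = 0.9238.
C = 130 × 0.9238 = 120 mg/L.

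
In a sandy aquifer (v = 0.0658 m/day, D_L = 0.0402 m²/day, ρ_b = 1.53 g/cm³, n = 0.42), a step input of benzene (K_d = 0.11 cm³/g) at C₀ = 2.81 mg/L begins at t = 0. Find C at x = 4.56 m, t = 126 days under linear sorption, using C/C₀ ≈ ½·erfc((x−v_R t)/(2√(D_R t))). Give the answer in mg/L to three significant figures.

1.95 mg/L

Retardation factor R = 1 + ρ_b·K_d/n = 1 + 1.53 × 0.11/0.42 = 1.401.
Sorption retards both mechanisms: v_R = v/R = 0.04697 m/day, D_R = D/R = 0.02869 m²/day.
v_R·t = 0.04697 × 126 = 5.91822 m; 2√(D_R t) = 3.803 m; argument = (4.56 − 5.91822)/3.803 = -0.3571.
C = C₀ × ½·erfc(-0.3571) = 2.81 × 0.6932 = 1.95 mg/L.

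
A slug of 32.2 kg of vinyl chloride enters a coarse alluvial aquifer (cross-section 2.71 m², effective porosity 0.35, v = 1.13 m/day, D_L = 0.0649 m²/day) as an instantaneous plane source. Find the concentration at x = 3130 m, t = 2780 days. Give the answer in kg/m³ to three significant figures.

0.595 kg/m³

For an instantaneous plane source, C(x,t) = M/(n_e·A·√(4πDt)) · exp(−(x−vt)²/(4Dt)), with n_e·A the pore (flow) area.
Plume center vt = 1.13 × 2780 = 3141.4 m, so the well at 3130 m is 11.4 m upgradient of the peak.
√(4πDt) = 47.62 m, giving peak height M/(n_e·A·√(4πDt)) = 32.2/(0.35 × 2.71 × 47.62) = 0.7129 kg/m³.
(x−vt)²/(4Dt) = (-11.4)²/(4 × 0.0649 × 2780) = 0.1801; exp(−0.1801) = 0.8352.
C = 0.7129 × 0.8352 = 0.595 kg/m³.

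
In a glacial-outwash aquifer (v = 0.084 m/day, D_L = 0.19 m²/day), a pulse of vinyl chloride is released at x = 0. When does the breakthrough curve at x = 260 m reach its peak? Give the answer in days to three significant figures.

For the 1D instantaneous-source solution, setting ∂C/∂t = 0 at fixed x gives v²t² + 2Dt − x² = 0, so t = (√(D² + v²x²) − D)/v².
√(D² + v²x²) = √(0.19² + 0.084² × 260²) = 21.84; v² = 0.007056.
t = (21.84 − 0.19)/0.007056 = 3070 days (vs. the pure-advection estimate x/v = 3100 d).

3070 days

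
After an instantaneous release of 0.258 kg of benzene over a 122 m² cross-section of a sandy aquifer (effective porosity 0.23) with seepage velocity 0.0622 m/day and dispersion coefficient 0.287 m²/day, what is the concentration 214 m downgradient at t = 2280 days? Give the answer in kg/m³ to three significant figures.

For an instantaneous plane source, C(x,t) = M/(n_e·A·√(4πDt)) · exp(−(x−vt)²/(4Dt)), with n_e·A the pore (flow) area.
Plume center vt = 0.0622 × 2280 = 141.816 m, so the well at 214 m is 72.184 m downgradient of the peak.
√(4πDt) = 90.68 m, giving peak height M/(n_e·A·√(4πDt)) = 0.258/(0.23 × 122 × 90.68) = 0.0001014 kg/m³.
(x−vt)²/(4Dt) = (72.184)²/(4 × 0.287 × 2280) = 1.991; exp(−1.991) = 0.1366.
C = 0.0001014 × 0.1366 = 1.39e-05 kg/m³.

1.39e-05 kg/m³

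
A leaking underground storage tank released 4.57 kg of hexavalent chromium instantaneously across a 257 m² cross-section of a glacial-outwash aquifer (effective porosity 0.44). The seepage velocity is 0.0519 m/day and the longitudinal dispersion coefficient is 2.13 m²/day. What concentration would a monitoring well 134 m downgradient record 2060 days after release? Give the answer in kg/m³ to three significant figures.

For an instantaneous plane source, C(x,t) = M/(n_e·A·√(4πDt)) · exp(−(x−vt)²/(4Dt)), with n_e·A the pore (flow) area.
Plume center vt = 0.0519 × 2060 = 106.914 m, so the well at 134 m is 27.086 m downgradient of the peak.
√(4πDt) = 234.8 m, giving peak height M/(n_e·A·√(4πDt)) = 4.57/(0.44 × 257 × 234.8) = 0.0001721 kg/m³.
(x−vt)²/(4Dt) = (27.086)²/(4 × 2.13 × 2060) = 0.04180; exp(−0.04180) = 0.9591.
C = 0.0001721 × 0.9591 = 0.000165 kg/m³.

0.000165 kg/m³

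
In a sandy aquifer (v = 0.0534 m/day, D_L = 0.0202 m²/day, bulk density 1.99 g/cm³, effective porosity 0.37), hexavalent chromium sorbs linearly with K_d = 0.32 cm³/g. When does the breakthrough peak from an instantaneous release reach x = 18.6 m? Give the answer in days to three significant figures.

Retardation factor R = 1 + ρ_b·K_d/n = 1 + 1.99 × 0.32/0.37 = 2.721.
Sorption retards both mechanisms: v_R = v/R = 0.01963 m/day, D_R = D/R = 0.007424 m²/day.
Peak time from v_R²t² + 2D_R t − x² = 0: t = (√(D_R² + v_R²x²) − D_R)/v_R².
√(D_R² + v_R²x²) = √(0.007424² + 0.01963² × 18.6²) = 0.3652; v_R² = 0.0003853.
t = (0.3652 − 0.007424)/0.0003853 = 929 days.

929 days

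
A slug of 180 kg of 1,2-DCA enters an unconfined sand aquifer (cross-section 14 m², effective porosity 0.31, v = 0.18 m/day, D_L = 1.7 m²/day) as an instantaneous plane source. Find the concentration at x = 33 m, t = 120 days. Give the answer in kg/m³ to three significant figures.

0.699 kg/m³

For an instantaneous plane source, C(x,t) = M/(n_e·A·√(4πDt)) · exp(−(x−vt)²/(4Dt)), with n_e·A the pore (flow) area.
Plume center vt = 0.18 × 120 = 21.6 m, so the well at 33 m is 11.4 m downgradient of the peak.
√(4πDt) = 50.63 m, giving peak height M/(n_e·A·√(4πDt)) = 180/(0.31 × 14 × 50.63) = 0.8192 kg/m³.
(x−vt)²/(4Dt) = (11.4)²/(4 × 1.7 × 120) = 0.1593; exp(−0.1593) = 0.8527.
C = 0.8192 × 0.8527 = 0.699 kg/m³.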